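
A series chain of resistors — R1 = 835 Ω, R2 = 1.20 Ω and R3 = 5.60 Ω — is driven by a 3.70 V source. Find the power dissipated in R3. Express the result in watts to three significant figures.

In a series string the same current flows through every resistor — find that current, then P = I²R for the one we want.
R_total = 835 + 1.20 + 5.60 = 841.8 Ω
I = V / R_total = 3.70 / 841.8 = 0.004395 A
P_R3 = I² × R3 = (0.004395)² × 5.60 = 0.0001082 W

0.000108 W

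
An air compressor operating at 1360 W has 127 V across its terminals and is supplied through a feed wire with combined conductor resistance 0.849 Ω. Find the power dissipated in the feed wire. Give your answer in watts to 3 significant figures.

The feed wire is a series resistance carrying the load current; its dissipation is I²R_line.
I = P / V = 1360 / 127 = 10.71 A through the feed wire.
P_line = I² R_line = (10.71)² × 0.849 = 97.36 W

97.4 W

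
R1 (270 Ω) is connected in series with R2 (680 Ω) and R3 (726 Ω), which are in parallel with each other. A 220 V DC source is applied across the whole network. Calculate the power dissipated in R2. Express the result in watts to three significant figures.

First combine the parallel branches into one equivalent R_p, then R1 + R_p is a series pair.
R_p = (680×726)/(680+726) = 351.1 Ω
R_total = 270 + 351.1 = 621.1 Ω
I = V / R_total = 220 / 621.1 = 0.3542 A
Voltage across the parallel pair: V_p = I × R_p = 0.3542 × 351.1 = 124.4 V
R2 is across V_p, so use P = V²/R for that branch.
P_R2 = (124.4)² / 680 = 22.75 W

22.7 W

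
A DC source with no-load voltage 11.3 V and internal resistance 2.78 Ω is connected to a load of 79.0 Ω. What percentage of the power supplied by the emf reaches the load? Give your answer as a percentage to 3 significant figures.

Both r and R carry the same current, so the power split is just the resistance split: η = R/(R+r).
η = R / (R + r) = 79.0 / (79.0 + 2.78) = 0.9660

96.6 %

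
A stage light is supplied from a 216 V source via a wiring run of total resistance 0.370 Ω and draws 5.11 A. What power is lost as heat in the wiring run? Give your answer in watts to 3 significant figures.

9.66 W

Line loss is just I²R for the cable — we know both I and R_line directly.
The wiring run carries the full 5.11 A.
P_line = I² R_line = (5.110)² × 0.370 = 9.661 W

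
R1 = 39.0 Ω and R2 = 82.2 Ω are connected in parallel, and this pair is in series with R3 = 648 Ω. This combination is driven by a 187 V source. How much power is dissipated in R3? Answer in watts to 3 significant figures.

49.8 W

Combine R1 and R2 into their parallel equivalent first, reducing the network to two series resistors.
R_p = (39.0×82.2)/(39.0+82.2) = 26.45 Ω
R_total = R_p + 648 = 26.45 + 648 = 674.5 Ω
I = V / R_total = 187 / 674.5 = 0.2773 A
All the supply current flows through R3; use P = I²R3.
P_R3 = (0.2773)² × 648 = 49.81 W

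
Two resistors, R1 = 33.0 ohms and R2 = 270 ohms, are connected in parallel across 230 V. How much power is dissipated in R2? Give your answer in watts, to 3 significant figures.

The supply voltage appears across each parallel branch — just use P = V²/R2.
P_R2 = V² / R2 = (230)² / 270 Ω = 195.9 W

196 W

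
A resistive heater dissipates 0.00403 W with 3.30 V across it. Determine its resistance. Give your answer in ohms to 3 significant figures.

2700 Ω

From P = V I = I²R = V²/R, with the two given quantities we get R = V² / P.
R = (3.30)² / 0.00403 = 2702 Ω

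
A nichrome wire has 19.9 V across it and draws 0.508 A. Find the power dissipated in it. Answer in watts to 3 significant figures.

With V and I both given, power follows immediately from P = V I.
P = 19.9 V × 0.5080 A = 10.11 W

10.1 W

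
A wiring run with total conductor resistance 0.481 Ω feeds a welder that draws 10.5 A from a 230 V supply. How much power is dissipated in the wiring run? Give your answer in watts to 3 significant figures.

Only the current and the line resistance are needed for the I²R loss.
The wiring run carries the full 10.5 A.
P_line = I² R_line = (10.50)² × 0.481 = 53.03 W

53.0 W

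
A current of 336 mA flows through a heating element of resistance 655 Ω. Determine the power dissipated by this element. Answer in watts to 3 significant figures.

With I and R stated, P = I²R applies in one step.
P = (0.3360 A)² × 655 Ω = 73.95 W

73.9 W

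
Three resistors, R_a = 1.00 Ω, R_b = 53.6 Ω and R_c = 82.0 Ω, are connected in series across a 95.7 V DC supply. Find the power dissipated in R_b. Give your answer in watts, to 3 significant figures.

In a series string the same current flows through every resistor — find that current, then P = I²R for the one we want.
R_total = 1.00 + 53.6 + 82.0 = 136.6 Ω
I = V / R_total = 95.7 / 136.6 = 0.7006 A
P_R_b = I² × R_b = (0.7006)² × 53.6 = 26.31 W

26.3 W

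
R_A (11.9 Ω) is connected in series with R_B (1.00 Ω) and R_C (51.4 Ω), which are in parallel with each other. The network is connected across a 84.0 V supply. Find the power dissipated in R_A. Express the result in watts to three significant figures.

506 W

First combine the parallel branches into one equivalent R_p, then R_A + R_p is a series pair.
R_p = (1.00×51.4)/(1.00+51.4) = 0.9809 Ω
R_total = 11.9 + 0.9809 = 12.88 Ω
I = V / R_total = 84.0 / 12.88 = 6.521 A
R_A is in the main series path, so its power is I²R_A.
P_R_A = (6.521)² × 11.9 = 506.1 W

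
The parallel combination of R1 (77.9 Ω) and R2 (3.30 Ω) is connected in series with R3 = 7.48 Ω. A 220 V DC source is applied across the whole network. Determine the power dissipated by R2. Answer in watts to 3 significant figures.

Collapse the R1‖R2 pair into one equivalent R_p; then R_p and R3 form a series string.
R_p = (77.9×3.30)/(77.9+3.30) = 3.166 Ω
R_total = R_p + 7.48 = 3.166 + 7.48 = 10.65 Ω
I = V / R_total = 220 / 10.65 = 20.67 A
Voltage across the parallel pair: V_p = I × R_p = 20.67 × 3.166 = 65.42 V
Use P = V²/R for R2 with V = V_p.
P_R2 = (65.42)² / 3.30 = 1297 W

1300 W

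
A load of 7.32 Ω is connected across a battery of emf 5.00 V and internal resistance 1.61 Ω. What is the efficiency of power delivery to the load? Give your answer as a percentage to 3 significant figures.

82.0 %

Both r and R carry the same current, so the power split is just the resistance split: η = R/(R+r).
η = R / (R + r) = 7.32 / (7.32 + 1.61) = 0.8197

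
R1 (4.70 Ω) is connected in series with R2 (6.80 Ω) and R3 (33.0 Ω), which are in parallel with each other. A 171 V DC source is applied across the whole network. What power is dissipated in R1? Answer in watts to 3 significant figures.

Reduce the parallel pair to R_p first; the network is then a simple series string.
R_p = (6.80×33.0)/(6.80+33.0) = 5.638 Ω
R_total = 4.70 + 5.638 = 10.34 Ω
I = V / R_total = 171 / 10.34 = 16.54 A
All the current flows through R1; use P = I²R.
P_R1 = (16.54)² × 4.70 = 1286 W

1290 W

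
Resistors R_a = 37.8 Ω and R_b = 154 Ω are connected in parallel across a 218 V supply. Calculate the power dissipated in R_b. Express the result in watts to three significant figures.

309 W

The supply voltage appears across each parallel branch — just use P = V²/R_b.
P_R_b = V² / R_b = (218)² / 154 Ω = 308.6 W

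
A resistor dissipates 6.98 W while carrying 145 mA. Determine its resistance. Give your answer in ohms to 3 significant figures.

332 Ω

Inverting the appropriate power form: R = P / I².
R = 6.98 / (0.1450)² = 332.0 Ω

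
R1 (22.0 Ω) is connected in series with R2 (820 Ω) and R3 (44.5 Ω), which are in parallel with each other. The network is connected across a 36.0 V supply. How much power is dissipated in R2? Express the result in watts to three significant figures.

Replace R2 and R3 with their parallel equivalent so the circuit becomes R1 in series with R_p.
R_p = (820×44.5)/(820+44.5) = 42.21 Ω
R_total = 22.0 + 42.21 = 64.21 Ω
I = V / R_total = 36.0 / 64.21 = 0.5607 A
Voltage across the parallel pair: V_p = I × R_p = 0.5607 × 42.21 = 23.67 V
R2 is across V_p, so use P = V²/R for that branch.
P_R2 = (23.67)² / 820 = 0.6830 W

0.683 W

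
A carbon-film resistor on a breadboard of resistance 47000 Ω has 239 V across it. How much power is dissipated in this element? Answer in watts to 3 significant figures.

With V across and R both known, P = V²/R gives the dissipation directly.
P = (239 V)² / 47000 Ω = 1.215 W

1.22 W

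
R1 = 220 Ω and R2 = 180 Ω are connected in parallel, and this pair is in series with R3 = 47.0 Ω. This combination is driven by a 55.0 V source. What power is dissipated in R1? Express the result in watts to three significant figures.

6.32 W

Reduce the parallel combination to a single R_p; the circuit then becomes R_p in series with the remaining resistor.
R_p = (220×180)/(220+180) = 99.00 Ω
R_total = R_p + 47.0 = 99.00 + 47.0 = 146.0 Ω
I = V / R_total = 55.0 / 146.0 = 0.3767 A
Voltage across the parallel pair: V_p = I × R_p = 0.3767 × 99.00 = 37.29 V
Use P = V²/R for R1 with V = V_p.
P_R1 = (37.29)² / 220 = 6.322 W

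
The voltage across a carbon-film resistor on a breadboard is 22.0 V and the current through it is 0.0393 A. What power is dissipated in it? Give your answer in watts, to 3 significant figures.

0.865 W

Both the voltage across and the current through the element are known, so P = V I applies directly.
P = 22.0 V × 0.03930 A = 0.8646 W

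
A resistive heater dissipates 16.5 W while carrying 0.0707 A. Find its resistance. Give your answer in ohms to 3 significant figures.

Inverting the appropriate power form: R = P / I².
R = 16.5 / (0.07070)² = 3301 Ω

3300 Ω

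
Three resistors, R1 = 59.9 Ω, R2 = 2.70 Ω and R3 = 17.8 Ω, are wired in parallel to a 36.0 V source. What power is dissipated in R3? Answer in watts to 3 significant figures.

72.8 W

Parallel branches share the same voltage; P = V²/R gives the branch power in one step.
P_R3 = V² / R3 = (36.0)² / 17.8 Ω = 72.81 W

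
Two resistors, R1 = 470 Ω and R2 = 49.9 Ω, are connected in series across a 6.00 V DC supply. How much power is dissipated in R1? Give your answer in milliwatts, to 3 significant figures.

62.6 mW

Every series element carries the same I. Get I from the total resistance, then P = I² × R1.
R_total = 470 + 49.9 = 519.9 Ω
I = V / R_total = 6.00 / 519.9 = 0.01154 A
P_R1 = I² × R1 = (0.01154)² × 470 = 0.06260 W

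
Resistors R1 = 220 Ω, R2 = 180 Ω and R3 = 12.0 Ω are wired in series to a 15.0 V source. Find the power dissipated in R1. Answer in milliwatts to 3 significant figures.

The current is common to all series resistors; compute it, then apply P = I²R for the target.
R_total = 220 + 180 + 12.0 = 412.0 Ω
I = V / R_total = 15.0 / 412.0 = 0.03641 A
P_R1 = I² × R1 = (0.03641)² × 220 = 0.2916 W

292 mW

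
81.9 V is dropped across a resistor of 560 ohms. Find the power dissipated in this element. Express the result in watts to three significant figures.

V and R are stated; P = V²/R avoids computing the current.
P = (81.9 V)² / 560 Ω = 11.98 W

12.0 W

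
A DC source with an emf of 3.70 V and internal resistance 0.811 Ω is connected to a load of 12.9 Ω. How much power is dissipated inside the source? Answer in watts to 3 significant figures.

Internal loss is I²r, with I set by the total series resistance r+R.
I = ε / (r + R) = 3.70 / (0.811 + 12.9) = 0.2699 A
P_int = I² r = (0.2699)² × 0.811 = 0.05906 W

0.0591 W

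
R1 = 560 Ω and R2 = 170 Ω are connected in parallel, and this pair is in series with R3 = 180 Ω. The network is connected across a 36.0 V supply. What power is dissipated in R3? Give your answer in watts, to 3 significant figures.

Reduce the parallel combination to a single R_p; the circuit then becomes R_p in series with the remaining resistor.
R_p = (560×170)/(560+170) = 130.4 Ω
R_total = R_p + 180 = 130.4 + 180 = 310.4 Ω
I = V / R_total = 36.0 / 310.4 = 0.1160 A
R3 carries the full series current, so P = I²R.
P_R3 = (0.1160)² × 180 = 2.421 W

2.42 W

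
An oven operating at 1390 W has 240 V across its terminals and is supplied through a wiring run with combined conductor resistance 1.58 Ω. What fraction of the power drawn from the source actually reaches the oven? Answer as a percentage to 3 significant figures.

I = P / V = 1390 / 240 = 5.792 A through the wiring run.
P_line = I² R_line = (5.792)² × 1.58 = 53.00 W
P_source = P_load + P_line = 1390 + 53.00 = 1443 W
η = P_load / P_source = 1390 / 1443 = 0.9633

96.3 %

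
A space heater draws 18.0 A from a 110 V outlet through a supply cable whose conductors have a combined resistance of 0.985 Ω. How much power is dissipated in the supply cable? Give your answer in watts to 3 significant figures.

The supply cable is a series resistance carrying the load current; its dissipation is I²R_line.
The supply cable carries the full 18.0 A.
P_line = I² R_line = (18.00)² × 0.985 = 319.1 W

319 W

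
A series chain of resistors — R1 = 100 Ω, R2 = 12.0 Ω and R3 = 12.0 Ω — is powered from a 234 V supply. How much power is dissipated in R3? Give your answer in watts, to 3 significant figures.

42.7 W

Series elements share the same current, so find I first, then use P = I²R.
R_total = 100 + 12.0 + 12.0 = 124.0 Ω
I = V / R_total = 234 / 124.0 = 1.887 A
P_R3 = I² × R3 = (1.887)² × 12.0 = 42.73 W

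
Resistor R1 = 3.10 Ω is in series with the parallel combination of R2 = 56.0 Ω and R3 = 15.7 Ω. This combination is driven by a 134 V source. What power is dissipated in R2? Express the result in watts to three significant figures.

Replace R2 and R3 with their parallel equivalent so the circuit becomes R1 in series with R_p.
R_p = (56.0×15.7)/(56.0+15.7) = 12.26 Ω
R_total = 3.10 + 12.26 = 15.36 Ω
I = V / R_total = 134 / 15.36 = 8.723 A
Voltage across the parallel pair: V_p = I × R_p = 8.723 × 12.26 = 107.0 V
R2 sees V_p directly, so P = V_p² / R2.
P_R2 = (107.0)² / 56.0 = 204.3 W

204 W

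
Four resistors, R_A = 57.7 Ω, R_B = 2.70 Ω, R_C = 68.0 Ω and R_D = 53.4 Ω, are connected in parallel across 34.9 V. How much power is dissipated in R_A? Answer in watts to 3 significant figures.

21.1 W

The supply voltage appears across each parallel branch — just use P = V²/R_A.
P_R_A = V² / R_A = (34.9)² / 57.7 Ω = 21.11 W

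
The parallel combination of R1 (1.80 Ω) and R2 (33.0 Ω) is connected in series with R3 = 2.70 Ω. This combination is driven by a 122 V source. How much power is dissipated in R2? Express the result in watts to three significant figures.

First find R_p for the parallel pair, then treat R_p + R3 as a series loop.
R_p = (1.80×33.0)/(1.80+33.0) = 1.707 Ω
R_total = R_p + 2.70 = 1.707 + 2.70 = 4.407 Ω
I = V / R_total = 122 / 4.407 = 27.68 A
Voltage across the parallel pair: V_p = I × R_p = 27.68 × 1.707 = 47.25 V
Use P = V²/R for R2 with V = V_p.
P_R2 = (47.25)² / 33.0 = 67.66 W

67.7 W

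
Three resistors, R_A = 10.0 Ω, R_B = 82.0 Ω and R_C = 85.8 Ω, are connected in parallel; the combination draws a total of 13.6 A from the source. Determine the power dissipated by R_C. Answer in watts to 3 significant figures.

We need the common branch voltage; get it from I_total × R_eq, then P = V²/R for the branch.
1/R_eq = 1/10.0 + 1/82.0 + 1/85.8 ⇒ R_eq = 8.074 Ω
V = I_total × R_eq = 13.60 × 8.074 = 109.8 V
P_R_C = V² / R_C = (109.8)² / 85.8 = 140.5 W

141 W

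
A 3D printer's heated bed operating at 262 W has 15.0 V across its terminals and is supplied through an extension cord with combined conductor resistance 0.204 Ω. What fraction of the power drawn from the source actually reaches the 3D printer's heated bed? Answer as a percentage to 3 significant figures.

80.8 %

I = P / V = 262 / 15.0 = 17.47 A through the extension cord.
P_line = I² R_line = (17.47)² × 0.204 = 62.24 W
P_source = P_load + P_line = 262.0 + 62.24 = 324.2 W
η = P_load / P_source = 262.0 / 324.2 = 0.8081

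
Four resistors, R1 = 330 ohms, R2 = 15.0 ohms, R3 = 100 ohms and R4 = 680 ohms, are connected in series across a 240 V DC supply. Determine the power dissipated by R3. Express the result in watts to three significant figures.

Since the resistors are in series they all carry the loop current I = V/R_total; the power in any one is I²R.
R_total = 330 + 15.0 + 100 + 680 = 1125 Ω
I = V / R_total = 240 / 1125 = 0.2133 A
P_R3 = I² × R3 = (0.2133)² × 100 = 4.551 W

4.55 W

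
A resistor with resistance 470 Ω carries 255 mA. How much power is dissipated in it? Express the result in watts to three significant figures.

Knowing I and R, the power is just I²R — no need to find V first.
P = (0.2550 A)² × 470 Ω = 30.56 W

30.6 W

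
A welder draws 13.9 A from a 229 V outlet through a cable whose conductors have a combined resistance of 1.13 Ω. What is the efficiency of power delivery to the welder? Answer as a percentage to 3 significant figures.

The cable carries the full 13.9 A.
P_line = I² R_line = (13.90)² × 1.13 = 218.3 W
P_source = V I = 229 × 13.90 = 3183 W; P_load = 2965 W
η = P_load / P_source = 2965 / 3183 = 0.9314

93.1 %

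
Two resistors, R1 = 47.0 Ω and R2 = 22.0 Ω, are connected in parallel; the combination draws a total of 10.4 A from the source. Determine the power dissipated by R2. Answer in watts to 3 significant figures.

The branches share the same voltage, but only the total current is given — find V from the equivalent resistance first.
1/R_eq = 1/47.0 + 1/22.0 ⇒ R_eq = 14.99 Ω
V = I_total × R_eq = 10.40 × 14.99 = 155.8 V
P_R2 = V² / R2 = (155.8)² / 22.0 = 1104 W

1100 W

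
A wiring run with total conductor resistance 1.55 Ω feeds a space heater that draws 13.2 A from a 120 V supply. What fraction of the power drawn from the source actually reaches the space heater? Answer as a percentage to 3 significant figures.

82.9 %

The wiring run carries the full 13.2 A.
P_line = I² R_line = (13.20)² × 1.55 = 270.1 W
P_source = V I = 120 × 13.20 = 1584 W; P_load = 1314 W
η = P_load / P_source = 1314 / 1584 = 0.8295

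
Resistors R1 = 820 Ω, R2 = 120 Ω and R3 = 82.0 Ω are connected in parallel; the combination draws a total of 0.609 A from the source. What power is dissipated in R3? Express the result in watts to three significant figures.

Parallel branches share V, not I — compute V via R_eq, then use V²/R for the target branch.
1/R_eq = 1/820 + 1/120 + 1/82.0 ⇒ R_eq = 45.98 Ω
V = I_total × R_eq = 0.6090 × 45.98 = 28.00 V
P_R3 = V² / R3 = (28.00)² / 82.0 = 9.563 W

9.56 W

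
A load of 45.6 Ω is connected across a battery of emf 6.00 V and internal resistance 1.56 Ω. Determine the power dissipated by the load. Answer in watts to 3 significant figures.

The internal resistance and the load are in series, so the same I flows through both; get I from ε/(r+R), then I²R for the load.
I = ε / (r + R) = 6.00 / (1.56 + 45.6) = 0.1272 A
P_load = I² R = (0.1272)² × 45.6 = 0.7381 W

0.738 W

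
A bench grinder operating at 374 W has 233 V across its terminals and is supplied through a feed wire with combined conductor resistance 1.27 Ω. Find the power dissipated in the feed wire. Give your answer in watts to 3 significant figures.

The feed wire is a series resistance carrying the load current; its dissipation is I²R_line.
I = P / V = 374 / 233 = 1.605 A through the feed wire.
P_line = I² R_line = (1.605)² × 1.27 = 3.272 W

3.27 W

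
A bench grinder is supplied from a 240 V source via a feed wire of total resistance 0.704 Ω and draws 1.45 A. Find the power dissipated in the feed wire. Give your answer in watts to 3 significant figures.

The feed wire is a series resistance carrying the load current; its dissipation is I²R_line.
The feed wire carries the full 1.45 A.
P_line = I² R_line = (1.450)² × 0.704 = 1.480 W

1.48 W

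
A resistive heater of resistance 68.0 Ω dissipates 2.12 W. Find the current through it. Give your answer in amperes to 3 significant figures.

The two known quantities fix the third via I = √(P / R).
I = √(2.12 / 68.0) = 0.1766 A

0.177 A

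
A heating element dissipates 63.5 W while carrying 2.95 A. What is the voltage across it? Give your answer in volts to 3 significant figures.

21.5 V

Rearranging the power relation for the two known quantities gives V = P / I.
V = 63.5 / 2.950 = 21.53 V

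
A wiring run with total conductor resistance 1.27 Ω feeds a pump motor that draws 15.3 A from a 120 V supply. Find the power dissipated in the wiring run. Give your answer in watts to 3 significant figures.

297 W

Only the current and the line resistance are needed for the I²R loss.
The wiring run carries the full 15.3 A.
P_line = I² R_line = (15.30)² × 1.27 = 297.3 W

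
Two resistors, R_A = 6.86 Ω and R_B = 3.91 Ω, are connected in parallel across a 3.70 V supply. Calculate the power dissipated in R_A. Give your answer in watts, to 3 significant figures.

2.00 W

Parallel branches share the same voltage; P = V²/R gives the branch power in one step.
P_R_A = V² / R_A = (3.70)² / 6.86 Ω = 1.996 W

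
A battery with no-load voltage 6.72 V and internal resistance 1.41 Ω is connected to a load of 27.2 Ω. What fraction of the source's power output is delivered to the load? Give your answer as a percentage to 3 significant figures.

The source delivers εI, of which I²R reaches the load and I²r is lost; since I is common, η = R/(R+r).
η = R / (R + r) = 27.2 / (27.2 + 1.41) = 0.9507

95.1 %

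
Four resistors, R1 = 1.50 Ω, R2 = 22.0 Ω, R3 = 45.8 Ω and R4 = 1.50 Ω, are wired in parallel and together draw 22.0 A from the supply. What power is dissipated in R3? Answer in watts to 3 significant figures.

Parallel branches share V, not I — compute V via R_eq, then use V²/R for the target branch.
1/R_eq = 1/1.50 + 1/22.0 + 1/45.8 + 1/1.50 ⇒ R_eq = 0.7140 Ω
V = I_total × R_eq = 22.00 × 0.7140 = 15.71 V
P_R3 = V² / R3 = (15.71)² / 45.8 = 5.387 W

5.39 W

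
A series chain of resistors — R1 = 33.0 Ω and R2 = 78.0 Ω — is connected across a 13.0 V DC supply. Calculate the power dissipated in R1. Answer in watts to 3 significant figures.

0.453 W

Series elements share the same current, so find I first, then use P = I²R.
R_total = 33.0 + 78.0 = 111.0 Ω
I = V / R_total = 13.0 / 111.0 = 0.1171 A
P_R1 = I² × R1 = (0.1171)² × 33.0 = 0.4526 W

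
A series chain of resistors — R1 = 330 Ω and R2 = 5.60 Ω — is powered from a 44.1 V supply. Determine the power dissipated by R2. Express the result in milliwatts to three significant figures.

Since the resistors are in series they all carry the loop current I = V/R_total; the power in any one is I²R.
R_total = 330 + 5.60 = 335.6 Ω
I = V / R_total = 44.1 / 335.6 = 0.1314 A
P_R2 = I² × R2 = (0.1314)² × 5.60 = 0.09670 W

96.7 mW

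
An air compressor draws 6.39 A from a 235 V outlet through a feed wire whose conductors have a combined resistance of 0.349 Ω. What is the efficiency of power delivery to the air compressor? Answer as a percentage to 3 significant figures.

The feed wire carries the full 6.39 A.
P_line = I² R_line = (6.390)² × 0.349 = 14.25 W
P_source = V I = 235 × 6.390 = 1502 W; P_load = 1487 W
η = P_load / P_source = 1487 / 1502 = 0.9905

99.1 %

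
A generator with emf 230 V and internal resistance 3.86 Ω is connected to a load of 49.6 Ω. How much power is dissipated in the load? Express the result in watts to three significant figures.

With r and R in series, I = ε/(r+R); the load dissipates I²R.
I = ε / (r + R) = 230 / (3.86 + 49.6) = 4.302 A
P_load = I² R = (4.302)² × 49.6 = 918.1 W

918 W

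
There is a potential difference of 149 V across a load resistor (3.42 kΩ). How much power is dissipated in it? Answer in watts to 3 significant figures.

6.49 W

We know the drop across the element and its resistance — P = V²/R, one step.
P = (149 V)² / 3420 Ω = 6.492 W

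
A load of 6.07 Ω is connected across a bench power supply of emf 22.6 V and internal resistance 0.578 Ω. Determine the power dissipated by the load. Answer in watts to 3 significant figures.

70.1 W

Find the circuit current first, then P = I²R for the load (series elements share I).
I = ε / (r + R) = 22.6 / (0.578 + 6.07) = 3.400 A
P_load = I² R = (3.400)² × 6.07 = 70.15 W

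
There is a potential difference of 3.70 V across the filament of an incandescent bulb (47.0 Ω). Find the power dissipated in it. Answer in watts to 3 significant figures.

With V across and R both known, P = V²/R gives the dissipation directly.
P = (3.70 V)² / 47.0 Ω = 0.2913 W

0.291 W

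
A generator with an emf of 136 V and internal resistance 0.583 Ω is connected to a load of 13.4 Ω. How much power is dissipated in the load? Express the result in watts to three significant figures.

1270 W

The internal resistance and the load are in series, so the same I flows through both; get I from ε/(r+R), then I²R for the load.
I = ε / (r + R) = 136 / (0.583 + 13.4) = 9.726 A
P_load = I² R = (9.726)² × 13.4 = 1268 W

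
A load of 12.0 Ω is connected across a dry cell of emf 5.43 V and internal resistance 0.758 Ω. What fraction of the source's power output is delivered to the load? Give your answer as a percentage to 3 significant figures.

The source delivers εI, of which I²R reaches the load and I²r is lost; since I is common, η = R/(R+r).
η = R / (R + r) = 12.0 / (12.0 + 0.758) = 0.9406

94.1 %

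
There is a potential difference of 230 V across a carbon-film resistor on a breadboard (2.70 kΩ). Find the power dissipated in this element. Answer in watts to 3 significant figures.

We know the drop across the element and its resistance — P = V²/R, one step.
P = (230 V)² / 2700 Ω = 19.59 W

19.6 W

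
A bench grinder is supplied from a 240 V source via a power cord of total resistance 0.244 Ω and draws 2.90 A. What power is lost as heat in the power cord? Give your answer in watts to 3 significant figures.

2.05 W

Only the current and the line resistance are needed for the I²R loss.
The power cord carries the full 2.90 A.
P_line = I² R_line = (2.900)² × 0.244 = 2.052 W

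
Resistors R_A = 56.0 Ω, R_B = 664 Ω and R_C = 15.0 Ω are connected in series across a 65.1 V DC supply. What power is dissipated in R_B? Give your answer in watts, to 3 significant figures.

Series elements share the same current, so find I first, then use P = I²R.
R_total = 56.0 + 664 + 15.0 = 735.0 Ω
I = V / R_total = 65.1 / 735.0 = 0.08857 A
P_R_B = I² × R_B = (0.08857)² × 664 = 5.209 W

5.21 W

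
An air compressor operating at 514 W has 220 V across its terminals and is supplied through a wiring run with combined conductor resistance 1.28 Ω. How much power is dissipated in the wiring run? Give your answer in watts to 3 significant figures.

The wiring run is a series resistance carrying the load current; its dissipation is I²R_line.
I = P / V = 514 / 220 = 2.336 A through the wiring run.
P_line = I² R_line = (2.336)² × 1.28 = 6.987 W

6.99 W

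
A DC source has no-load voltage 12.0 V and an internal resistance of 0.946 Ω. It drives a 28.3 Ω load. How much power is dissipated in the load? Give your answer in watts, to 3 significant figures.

4.76 W

Find the circuit current first, then P = I²R for the load (series elements share I).
I = ε / (r + R) = 12.0 / (0.946 + 28.3) = 0.4103 A
P_load = I² R = (0.4103)² × 28.3 = 4.764 W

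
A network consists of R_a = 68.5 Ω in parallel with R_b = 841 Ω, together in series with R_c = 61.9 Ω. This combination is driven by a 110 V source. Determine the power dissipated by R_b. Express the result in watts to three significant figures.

3.68 W

Reduce the parallel combination to a single R_p; the circuit then becomes R_p in series with the remaining resistor.
R_p = (68.5×841)/(68.5+841) = 63.34 Ω
R_total = R_p + 61.9 = 63.34 + 61.9 = 125.2 Ω
I = V / R_total = 110 / 125.2 = 0.8783 A
Voltage across the parallel pair: V_p = I × R_p = 0.8783 × 63.34 = 55.63 V
R_b has V_p across it, so P = V_p²/R_b.
P_R_b = (55.63)² / 841 = 3.680 W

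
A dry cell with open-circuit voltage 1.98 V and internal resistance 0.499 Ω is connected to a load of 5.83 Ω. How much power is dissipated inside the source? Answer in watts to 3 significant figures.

0.0488 W

The internal resistance carries the same current as the load; P_int = I²r.
I = ε / (r + R) = 1.98 / (0.499 + 5.83) = 0.3128 A
P_int = I² r = (0.3128)² × 0.499 = 0.04884 W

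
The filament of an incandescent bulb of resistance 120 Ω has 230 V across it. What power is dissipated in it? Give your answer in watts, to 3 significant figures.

441 W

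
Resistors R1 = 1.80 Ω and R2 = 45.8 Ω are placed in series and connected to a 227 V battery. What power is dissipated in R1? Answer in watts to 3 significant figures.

Series elements share the same current, so find I first, then use P = I²R.
R_total = 1.80 + 45.8 = 47.60 Ω
I = V / R_total = 227 / 47.60 = 4.769 A
P_R1 = I² × R1 = (4.769)² × 1.80 = 40.94 W

40.9 W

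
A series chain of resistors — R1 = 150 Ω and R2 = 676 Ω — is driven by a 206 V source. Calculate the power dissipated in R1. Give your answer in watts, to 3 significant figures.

Series elements share the same current, so find I first, then use P = I²R.
R_total = 150 + 676 = 826.0 Ω
I = V / R_total = 206 / 826.0 = 0.2494 A
P_R1 = I² × R1 = (0.2494)² × 150 = 9.330 W

9.33 W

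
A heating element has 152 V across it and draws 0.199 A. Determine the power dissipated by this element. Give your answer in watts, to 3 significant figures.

30.2 W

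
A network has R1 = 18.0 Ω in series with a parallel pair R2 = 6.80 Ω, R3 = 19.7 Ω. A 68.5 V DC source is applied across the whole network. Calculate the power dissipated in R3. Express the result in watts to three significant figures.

Replace R2 and R3 with their parallel equivalent so the circuit becomes R1 in series with R_p.
R_p = (6.80×19.7)/(6.80+19.7) = 5.055 Ω
R_total = 18.0 + 5.055 = 23.06 Ω
I = V / R_total = 68.5 / 23.06 = 2.971 A
Voltage across the parallel pair: V_p = I × R_p = 2.971 × 5.055 = 15.02 V
With V_p across R3, its power is V_p²/R3.
P_R3 = (15.02)² / 19.7 = 11.45 W

11.5 W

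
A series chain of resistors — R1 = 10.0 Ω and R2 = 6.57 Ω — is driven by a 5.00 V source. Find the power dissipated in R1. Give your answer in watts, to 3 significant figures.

The current is common to all series resistors; compute it, then apply P = I²R for the target.
R_total = 10.0 + 6.57 = 16.57 Ω
I = V / R_total = 5.00 / 16.57 = 0.3018 A
P_R1 = I² × R1 = (0.3018)² × 10.0 = 0.9105 W

0.911 W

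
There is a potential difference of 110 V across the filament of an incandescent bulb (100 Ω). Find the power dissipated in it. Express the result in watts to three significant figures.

121 W

We know the drop across the element and its resistance — P = V²/R, one step.
P = (110 V)² / 100 Ω = 121.0 W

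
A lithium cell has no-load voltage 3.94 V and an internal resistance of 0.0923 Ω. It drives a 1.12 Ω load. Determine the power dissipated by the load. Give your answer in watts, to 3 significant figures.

Find the circuit current first, then P = I²R for the load (series elements share I).
I = ε / (r + R) = 3.94 / (0.0923 + 1.12) = 3.250 A
P_load = I² R = (3.250)² × 1.12 = 11.83 W

11.8 W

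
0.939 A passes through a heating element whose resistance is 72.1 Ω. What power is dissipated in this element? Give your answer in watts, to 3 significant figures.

The current through and the resistance of the element are both given; use P = I²R.
P = (0.9390 A)² × 72.1 Ω = 63.57 W

63.6 W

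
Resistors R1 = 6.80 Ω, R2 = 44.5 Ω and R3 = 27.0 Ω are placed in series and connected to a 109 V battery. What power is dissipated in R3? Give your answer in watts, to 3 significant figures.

52.3 W

In a series string the same current flows through every resistor — find that current, then P = I²R for the one we want.
R_total = 6.80 + 44.5 + 27.0 = 78.30 Ω
I = V / R_total = 109 / 78.30 = 1.392 A
P_R3 = I² × R3 = (1.392)² × 27.0 = 52.32 W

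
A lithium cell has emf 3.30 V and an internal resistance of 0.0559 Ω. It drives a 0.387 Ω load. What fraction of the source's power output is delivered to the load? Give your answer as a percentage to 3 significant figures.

η = P_load/(P_load+P_int) = I²R/(I²R+I²r) = R/(R+r) — the I² cancels for series elements.
η = R / (R + r) = 0.387 / (0.387 + 0.0559) = 0.8738

87.4 %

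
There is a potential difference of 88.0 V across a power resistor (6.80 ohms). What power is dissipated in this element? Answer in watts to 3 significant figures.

1140 W

With V across and R both known, P = V²/R gives the dissipation directly.
P = (88.0 V)² / 6.80 Ω = 1139 W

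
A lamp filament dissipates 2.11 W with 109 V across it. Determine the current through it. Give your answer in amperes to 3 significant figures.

0.0194 A

Inverting the appropriate power form: I = P / V.
I = 2.11 / 109 = 0.01936 A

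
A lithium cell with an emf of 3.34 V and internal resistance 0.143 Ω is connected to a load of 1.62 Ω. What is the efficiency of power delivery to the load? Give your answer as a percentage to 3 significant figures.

91.9 %

The source delivers εI, of which I²R reaches the load and I²r is lost; since I is common, η = R/(R+r).
η = R / (R + r) = 1.62 / (1.62 + 0.143) = 0.9189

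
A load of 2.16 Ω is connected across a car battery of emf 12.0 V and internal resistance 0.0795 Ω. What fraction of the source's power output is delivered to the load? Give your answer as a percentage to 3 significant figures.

Efficiency is P_load / P_total. With a series r and R sharing the same I, P = I²R for each, so η = R/(R+r).
η = R / (R + r) = 2.16 / (2.16 + 0.0795) = 0.9645

96.5 %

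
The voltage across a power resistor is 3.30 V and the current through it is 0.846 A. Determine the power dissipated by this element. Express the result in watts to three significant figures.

2.79 W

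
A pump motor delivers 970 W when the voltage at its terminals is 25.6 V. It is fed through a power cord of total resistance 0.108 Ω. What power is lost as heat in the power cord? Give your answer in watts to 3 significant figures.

155 W

The power cord and load are in series, so the same current flows in both; the loss is I²R_line.
I = P / V = 970 / 25.6 = 37.89 A through the power cord.
P_line = I² R_line = (37.89)² × 0.108 = 155.1 W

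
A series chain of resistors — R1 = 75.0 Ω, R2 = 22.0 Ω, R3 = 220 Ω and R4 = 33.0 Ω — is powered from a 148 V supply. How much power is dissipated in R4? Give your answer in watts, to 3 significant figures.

5.90 W

Every series element carries the same I. Get I from the total resistance, then P = I² × R4.
R_total = 75.0 + 22.0 + 220 + 33.0 = 350.0 Ω
I = V / R_total = 148 / 350.0 = 0.4229 A
P_R4 = I² × R4 = (0.4229)² × 33.0 = 5.901 W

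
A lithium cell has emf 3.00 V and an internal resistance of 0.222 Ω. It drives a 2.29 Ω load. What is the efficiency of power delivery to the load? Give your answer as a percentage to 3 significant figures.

91.2 %

η = P_load/(P_load+P_int) = I²R/(I²R+I²r) = R/(R+r) — the I² cancels for series elements.
η = R / (R + r) = 2.29 / (2.29 + 0.222) = 0.9116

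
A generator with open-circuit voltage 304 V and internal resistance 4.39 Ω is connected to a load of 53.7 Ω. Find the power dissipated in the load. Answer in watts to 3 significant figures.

1470 W

The internal resistance and the load are in series, so the same I flows through both; get I from ε/(r+R), then I²R for the load.
I = ε / (r + R) = 304 / (4.39 + 53.7) = 5.233 A
P_load = I² R = (5.233)² × 53.7 = 1471 W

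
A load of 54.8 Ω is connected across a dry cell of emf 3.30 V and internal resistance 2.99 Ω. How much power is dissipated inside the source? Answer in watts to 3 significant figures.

Internal loss is I²r, with I set by the total series resistance r+R.
I = ε / (r + R) = 3.30 / (2.99 + 54.8) = 0.05710 A
P_int = I² r = (0.05710)² × 2.99 = 0.009750 W

0.00975 W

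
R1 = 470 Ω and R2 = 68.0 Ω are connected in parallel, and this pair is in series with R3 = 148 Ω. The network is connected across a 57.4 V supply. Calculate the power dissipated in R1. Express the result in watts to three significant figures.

0.575 W

First find R_p for the parallel pair, then treat R_p + R3 as a series loop.
R_p = (470×68.0)/(470+68.0) = 59.41 Ω
R_total = R_p + 148 = 59.41 + 148 = 207.4 Ω
I = V / R_total = 57.4 / 207.4 = 0.2768 A
Voltage across the parallel pair: V_p = I × R_p = 0.2768 × 59.41 = 16.44 V
R1 has V_p across it, so P = V_p²/R1.
P_R1 = (16.44)² / 470 = 0.5751 W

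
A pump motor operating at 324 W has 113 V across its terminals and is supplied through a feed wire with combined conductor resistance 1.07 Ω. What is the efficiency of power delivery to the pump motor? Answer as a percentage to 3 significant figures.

I = P / V = 324 / 113 = 2.867 A through the feed wire.
P_line = I² R_line = (2.867)² × 1.07 = 8.797 W
P_source = P_load + P_line = 324.0 + 8.797 = 332.8 W
η = P_load / P_source = 324.0 / 332.8 = 0.9736

97.4 %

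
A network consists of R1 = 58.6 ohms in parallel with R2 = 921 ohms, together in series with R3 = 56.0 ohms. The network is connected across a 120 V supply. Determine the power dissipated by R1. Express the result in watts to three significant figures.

60.4 W

Combine R1 and R2 into their parallel equivalent first, reducing the network to two series resistors.
R_p = (58.6×921)/(58.6+921) = 55.09 Ω
R_total = R_p + 56.0 = 55.09 + 56.0 = 111.1 Ω
I = V / R_total = 120 / 111.1 = 1.080 A
Voltage across the parallel pair: V_p = I × R_p = 1.080 × 55.09 = 59.51 V
Use P = V²/R for R1 with V = V_p.
P_R1 = (59.51)² / 58.6 = 60.44 W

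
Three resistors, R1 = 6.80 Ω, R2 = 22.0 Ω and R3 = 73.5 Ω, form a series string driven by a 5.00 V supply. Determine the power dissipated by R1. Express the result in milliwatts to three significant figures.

Every series element carries the same I. Get I from the total resistance, then P = I² × R1.
R_total = 6.80 + 22.0 + 73.5 = 102.3 Ω
I = V / R_total = 5.00 / 102.3 = 0.04888 A
P_R1 = I² × R1 = (0.04888)² × 6.80 = 0.01624 W

16.2 mW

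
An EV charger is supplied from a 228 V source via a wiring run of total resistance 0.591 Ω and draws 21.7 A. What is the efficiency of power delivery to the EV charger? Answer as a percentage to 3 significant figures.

The wiring run carries the full 21.7 A.
P_line = I² R_line = (21.70)² × 0.591 = 278.3 W
P_source = V I = 228 × 21.70 = 4948 W; P_load = 4669 W
η = P_load / P_source = 4669 / 4948 = 0.9438

94.4 %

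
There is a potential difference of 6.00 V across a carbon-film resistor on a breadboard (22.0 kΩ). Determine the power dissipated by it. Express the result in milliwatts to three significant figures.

1.64 mW

V and R are stated; P = V²/R avoids computing the current.
P = (6.00 V)² / 22000 Ω = 0.001636 W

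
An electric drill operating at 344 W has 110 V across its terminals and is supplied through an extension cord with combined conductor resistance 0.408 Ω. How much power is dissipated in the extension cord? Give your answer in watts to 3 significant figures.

3.99 W

Only the current and the line resistance are needed for the I²R loss.
I = P / V = 344 / 110 = 3.127 A through the extension cord.
P_line = I² R_line = (3.127)² × 0.408 = 3.990 W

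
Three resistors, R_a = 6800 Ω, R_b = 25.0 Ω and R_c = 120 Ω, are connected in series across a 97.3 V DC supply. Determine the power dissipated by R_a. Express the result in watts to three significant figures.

In a series string the same current flows through every resistor — find that current, then P = I²R for the one we want.
R_total = 6800 + 25.0 + 120 = 6945 Ω
I = V / R_total = 97.3 / 6945 = 0.01401 A
P_R_a = I² × R_a = (0.01401)² × 6800 = 1.335 W

1.33 W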